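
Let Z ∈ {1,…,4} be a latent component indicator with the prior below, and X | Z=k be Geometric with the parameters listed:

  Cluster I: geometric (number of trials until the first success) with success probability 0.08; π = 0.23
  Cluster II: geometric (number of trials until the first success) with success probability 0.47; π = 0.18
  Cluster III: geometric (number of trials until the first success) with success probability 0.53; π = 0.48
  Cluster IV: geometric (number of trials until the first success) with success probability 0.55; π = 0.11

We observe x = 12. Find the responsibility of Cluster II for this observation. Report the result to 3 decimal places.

By Bayes' theorem, P(k | x) = w_k f_k(x) / Σ_j w_j f_j(x).
Evaluate each component's likelihood at the observed value:
  p_I = 0.08·(1−0.08)^11 = 0.08·0.399637 = 0.031971
  p_II = 0.47·(1−0.47)^11 = 0.47·0.000926904 = 0.000435645
  p_III = 0.53·(1−0.53)^11 = 0.53·0.000247216 = 0.000131024
  p_IV = 0.55·(1−0.55)^11 = 0.55·0.000153228 = 8.42753e-05
Prior × likelihood for each component:
  w_I·p_I = 0.23 × 0.031971 = 0.00735333
  w_II·p_II = 0.18 × 0.000435645 = 7.8416e-05
  w_III·p_III = 0.48 × 0.000131024 = 6.28917e-05
  w_IV·p_IV = 0.11 × 8.42753e-05 = 9.27028e-06
Sum: 0.00735333 + 7.8416e-05 + 6.28917e-05 + 9.27028e-06 = 0.00750391
Responsibility of Cluster II: 7.8416e-05 / 0.00750391 ≈ 0.010

0.010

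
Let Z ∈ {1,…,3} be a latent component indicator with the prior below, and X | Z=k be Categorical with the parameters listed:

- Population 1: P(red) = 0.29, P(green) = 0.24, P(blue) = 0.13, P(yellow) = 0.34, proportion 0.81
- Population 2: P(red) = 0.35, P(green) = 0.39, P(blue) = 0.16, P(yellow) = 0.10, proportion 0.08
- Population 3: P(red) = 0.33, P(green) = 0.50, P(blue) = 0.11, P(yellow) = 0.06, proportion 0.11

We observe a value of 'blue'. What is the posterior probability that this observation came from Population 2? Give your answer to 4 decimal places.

The responsibility of component k is π_k f_k(x) divided by Σ_j π_j f_j(x).
Evaluate each component's likelihood at the observed value:
  L_1 = 0.13
  L_2 = 0.16
  L_3 = 0.11
Prior × likelihood for each component:
  π_1·L_1 = 0.81 × 0.13 = 0.1053
  π_2·L_2 = 0.08 × 0.16 = 0.0128
  π_3·L_3 = 0.11 × 0.11 = 0.0121
Marginal: 0.1053 + 0.0128 + 0.0121 = 0.1302
So the posterior for Population 2 is 0.0128 / 0.1302 ≈ 0.0983.

0.0983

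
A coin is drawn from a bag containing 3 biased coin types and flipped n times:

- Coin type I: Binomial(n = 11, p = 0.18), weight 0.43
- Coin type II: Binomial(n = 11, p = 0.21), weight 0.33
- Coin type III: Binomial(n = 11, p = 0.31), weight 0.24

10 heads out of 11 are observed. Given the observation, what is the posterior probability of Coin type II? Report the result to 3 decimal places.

0.031

The responsibility of component k is P(Z=k) f_k(x) divided by Σ_j P(Z=j) f_j(x).
Binomial probabilities:
  p_I = C(11,10)·0.18^10·0.82^1 = 11·3.57047e-08·0.82 = 3.22056e-07
  p_II = C(11,10)·0.21^10·0.79^1 = 11·1.66799e-07·0.79 = 1.44948e-06
  p_III = C(11,10)·0.31^10·0.69^1 = 11·8.19628e-06·0.69 = 6.22098e-05
Multiply by the mixture weights:
  P(Z=I)·p_I = 0.43 × 3.22056e-07 = 1.38484e-07
  P(Z=II)·p_II = 0.33 × 1.44948e-06 = 4.78329e-07
  P(Z=III)·p_III = 0.24 × 6.22098e-05 = 1.49303e-05
Denominator: 1.38484e-07 + 4.78329e-07 + 1.49303e-05 = 1.55472e-05
P(Coin type II | x) = 4.78329e-07 / 1.55472e-05 ≈ 0.031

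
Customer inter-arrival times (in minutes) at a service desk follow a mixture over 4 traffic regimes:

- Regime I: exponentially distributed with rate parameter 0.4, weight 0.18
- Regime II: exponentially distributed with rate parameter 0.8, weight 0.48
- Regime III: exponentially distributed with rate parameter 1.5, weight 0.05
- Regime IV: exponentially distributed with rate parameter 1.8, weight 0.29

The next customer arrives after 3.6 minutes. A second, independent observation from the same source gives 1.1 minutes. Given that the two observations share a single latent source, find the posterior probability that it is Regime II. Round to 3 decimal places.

Posterior ∝ prior × likelihood, so P(k | x) ∝ w_k f_k(x); normalise over all components.
Since both observations come from the same component, the likelihood for component k is f_k(x₁)·f_k(x₂).
  f_I = [0.4·e^(−0.4·3.6) = 0.4·e^(−1.4400) = 0.0947711] × [0.257615] = 0.0244144
  f_II = [0.8·e^(−0.8·3.6) = 0.8·e^(−2.8800) = 0.0449078] × [0.331826] = 0.0149016
  f_III = [1.5·e^(−1.5·3.6) = 1.5·e^(−5.4000) = 0.00677487] × [0.288075] = 0.00195167
  f_IV = [1.8·e^(−1.8·3.6) = 1.8·e^(−6.4800) = 0.00276086] × [0.248525] = 0.000686142
Multiply by the mixture weights:
  w_I·f_I = 0.18 × 0.0244144 = 0.0043946
  w_II·f_II = 0.48 × 0.0149016 = 0.00715277
  w_III·f_III = 0.05 × 0.00195167 = 9.75835e-05
  w_IV·f_IV = 0.29 × 0.000686142 = 0.000198981
Sum: 0.0043946 + 0.00715277 + 9.75835e-05 + 0.000198981 = 0.0118439
P(Regime II | x₁, x₂) = 0.00715277 / 0.0118439 ≈ 0.604

0.604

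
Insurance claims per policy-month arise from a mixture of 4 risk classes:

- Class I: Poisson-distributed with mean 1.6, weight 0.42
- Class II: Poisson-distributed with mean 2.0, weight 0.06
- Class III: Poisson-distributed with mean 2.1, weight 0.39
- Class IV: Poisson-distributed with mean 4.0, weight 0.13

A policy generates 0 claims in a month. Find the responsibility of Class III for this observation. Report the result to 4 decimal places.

P(component k | x) = π_k·f_k(x) / marginal(x), where marginal(x) = Σ_j π_j·f_j(x).
Component likelihoods at x = 0 claims:
  p_I = e^(−1.6)·1.6^0/0! = 0.201897
  p_II = e^(−2.0)·2.0^0/0! = 0.135335
  p_III = e^(−2.1)·2.1^0/0! = 0.122456
  p_IV = e^(−4.0)·4.0^0/0! = 0.0183156
Multiply by the mixture weights:
  π_I·p_I = 0.42 × 0.201897 = 0.0847965
  π_II·p_II = 0.06 × 0.135335 = 0.00812012
  π_III·p_III = 0.39 × 0.122456 = 0.047758
  π_IV·p_IV = 0.13 × 0.0183156 = 0.00238103
Normaliser: 0.0847965 + 0.00812012 + 0.047758 + 0.00238103 = 0.143056
P(Class III | data) = 0.047758 / 0.143056 ≈ 0.3338

0.3338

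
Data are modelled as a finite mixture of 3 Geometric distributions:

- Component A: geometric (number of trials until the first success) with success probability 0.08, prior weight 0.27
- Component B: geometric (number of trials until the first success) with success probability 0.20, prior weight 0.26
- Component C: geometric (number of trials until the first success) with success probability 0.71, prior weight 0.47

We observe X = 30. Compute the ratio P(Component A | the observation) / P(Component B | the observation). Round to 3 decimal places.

Posterior odds = (P(Z=i) f_i(x)) / (P(Z=j) f_j(x)); the normalising sum cancels.
Geometric probabilities:
  L_A = 0.08·(1−0.08)^29 = 0.08·0.0890937 = 0.0071275
  L_B = 0.20·(1−0.20)^29 = 0.20·0.00154743 = 0.000309485
  L_C = 0.71·(1−0.71)^29 = 0.71·2.56769e-16 = 1.82306e-16
Odds = (0.27/0.26) × (0.0071275/0.000309485) = 1.03846 × 23.0302 ≈ 23.916

23.916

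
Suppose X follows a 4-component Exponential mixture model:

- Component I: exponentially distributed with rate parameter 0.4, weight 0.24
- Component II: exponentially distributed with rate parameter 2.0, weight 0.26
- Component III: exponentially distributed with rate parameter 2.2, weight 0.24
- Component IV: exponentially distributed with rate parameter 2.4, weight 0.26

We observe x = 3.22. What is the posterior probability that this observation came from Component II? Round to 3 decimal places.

P(component k | x) = P(Z=k)·f_k(x) / marginal(x), where marginal(x) = Σ_j P(Z=j)·f_j(x).
Evaluate each component's likelihood at the observed value:
  f_I = 0.4·e^(−0.4·3.22) = 0.4·e^(−1.2880) = 0.110329
  f_II = 2.0·e^(−2.0·3.22) = 2.0·e^(−6.4400) = 0.00319281
  f_III = 2.2·e^(−2.2·3.22) = 2.2·e^(−7.0840) = 0.00184451
  f_IV = 2.4·e^(−2.4·3.22) = 2.4·e^(−7.7280) = 0.00105678
Multiply by the mixture weights:
  P(Z=I)·f_I = 0.24 × 0.110329 = 0.0264789
  P(Z=II)·f_II = 0.26 × 0.00319281 = 0.000830131
  P(Z=III)·f_III = 0.24 × 0.00184451 = 0.000442682
  P(Z=IV)·f_IV = 0.26 × 0.00105678 = 0.000274762
Denominator: 0.0264789 + 0.000830131 + 0.000442682 + 0.000274762 = 0.0280265
Responsibility of Component II: 0.000830131 / 0.0280265 ≈ 0.030

0.030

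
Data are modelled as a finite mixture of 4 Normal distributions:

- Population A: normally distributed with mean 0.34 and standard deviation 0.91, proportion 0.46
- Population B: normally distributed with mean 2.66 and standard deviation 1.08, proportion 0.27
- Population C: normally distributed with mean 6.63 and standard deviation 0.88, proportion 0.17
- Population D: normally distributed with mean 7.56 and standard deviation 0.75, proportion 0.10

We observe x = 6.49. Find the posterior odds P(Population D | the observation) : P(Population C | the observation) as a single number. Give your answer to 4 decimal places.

The posterior odds equal the prior odds times the likelihood ratio: (π_i/π_j)·(f_i(x)/f_j(x)).
Component likelihoods at x = 6.49:
  p_A = 5.29568e-11
  p_B = 0.000686429
  p_C = 0.447643
  p_D = 0.192253
Posterior odds = (π_D·p_D) / (π_C·p_C) = (0.10·0.192253) / (0.17·0.447643) = 0.0192253 / 0.0760992 ≈ 0.2526

0.2526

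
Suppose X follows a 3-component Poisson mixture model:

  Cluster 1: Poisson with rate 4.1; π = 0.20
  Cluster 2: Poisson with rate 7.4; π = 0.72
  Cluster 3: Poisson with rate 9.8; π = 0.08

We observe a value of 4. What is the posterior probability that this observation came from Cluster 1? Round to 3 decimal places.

0.408

The responsibility of component k is π_k f_k(x) divided by Σ_j π_j f_j(x).
Evaluate each component's likelihood at the observed value:
  p_1 = e^(−4.1)·4.1^4/4! = 0.195127
  p_2 = e^(−7.4)·7.4^4/4! = 0.0763724
  p_3 = e^(−9.8)·9.8^4/4! = 0.0213112
Multiply by the mixture weights:
  π_1·p_1 = 0.20 × 0.195127 = 0.0390253
  π_2·p_2 = 0.72 × 0.0763724 = 0.0549881
  π_3·p_3 = 0.08 × 0.0213112 = 0.00170489
Normaliser: 0.0390253 + 0.0549881 + 0.00170489 = 0.0957184
P(Cluster 1 | data) ≈ 0.408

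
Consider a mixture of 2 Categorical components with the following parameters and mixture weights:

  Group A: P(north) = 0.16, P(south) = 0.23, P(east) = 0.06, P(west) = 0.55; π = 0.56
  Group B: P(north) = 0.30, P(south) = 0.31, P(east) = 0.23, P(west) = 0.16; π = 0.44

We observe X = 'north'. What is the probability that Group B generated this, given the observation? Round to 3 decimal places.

Posterior ∝ prior × likelihood, so P(k | x) ∝ π_k f_k(x); normalise over all components.
Component likelihoods at x = 'north':
  p_A = P(north | comp) = 0.16
  p_B = P(north | comp) = 0.30
Weight by the priors:
  π_A·p_A = 0.56 × 0.16 = 0.0896
  π_B·p_B = 0.44 × 0.3 = 0.132
Marginal: 0.0896 + 0.132 = 0.2216
P(Group B | x) = 0.132 / 0.2216 ≈ 0.596

0.596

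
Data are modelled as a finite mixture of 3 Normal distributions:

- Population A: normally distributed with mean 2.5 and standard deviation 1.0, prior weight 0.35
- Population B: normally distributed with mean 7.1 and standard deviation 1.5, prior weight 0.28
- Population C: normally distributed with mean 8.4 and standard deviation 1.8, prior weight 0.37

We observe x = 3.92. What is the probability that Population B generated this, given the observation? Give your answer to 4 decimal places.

Apply Bayes' rule: the posterior for each component is proportional to its prior times its likelihood at x.
Component likelihoods at x = 3.92:
  p_A = (1/(1.0·√(2π)))·exp(−(3.92−2.5)²/(2·1.0²)) = 0.398942·exp(-1.00820) = 0.145564
  p_B = (1/(1.5·√(2π)))·exp(−(3.92−7.1)²/(2·1.5²)) = 0.265962·exp(-2.24720) = 0.0281107
  p_C = (1/(1.8·√(2π)))·exp(−(3.92−8.4)²/(2·1.8²)) = 0.221635·exp(-3.09728) = 0.0100116
Unnormalised posteriors:
  w_A·p_A = 0.35 × 0.145564 = 0.0509474
  w_B·p_B = 0.28 × 0.0281107 = 0.00787101
  w_C·p_C = 0.37 × 0.0100116 = 0.0037043
Marginal: 0.0509474 + 0.00787101 + 0.0037043 = 0.0625228
P(Population B | 3.92) = 0.00787101 / 0.0625228 ≈ 0.1259

0.1259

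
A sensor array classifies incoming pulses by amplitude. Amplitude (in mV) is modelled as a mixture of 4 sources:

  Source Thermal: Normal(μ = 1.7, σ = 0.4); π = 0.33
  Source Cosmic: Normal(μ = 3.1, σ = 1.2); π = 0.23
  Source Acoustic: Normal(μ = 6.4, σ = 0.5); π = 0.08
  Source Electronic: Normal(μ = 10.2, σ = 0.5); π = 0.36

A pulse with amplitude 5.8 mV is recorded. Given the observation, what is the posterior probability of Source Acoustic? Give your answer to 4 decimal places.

The responsibility of component k is π_k f_k(x) divided by Σ_j π_j f_j(x).
Evaluate each component's likelihood at the observed value:
  f_Thermal = (1/(0.4·√(2π)))·exp(−(5.8−1.7)²/(2·0.4²)) = 0.997356·exp(-52.53125) = 1.53045e-23
  f_Cosmic = (1/(1.2·√(2π)))·exp(−(5.8−3.1)²/(2·1.2²)) = 0.332452·exp(-2.53125) = 0.0264497
  f_Acoustic = (1/(0.5·√(2π)))·exp(−(5.8−6.4)²/(2·0.5²)) = 0.797885·exp(-0.72000) = 0.388372
  f_Electronic = (1/(0.5·√(2π)))·exp(−(5.8−10.2)²/(2·0.5²)) = 0.797885·exp(-38.72000) = 1.21915e-17
Prior × likelihood for each component:
  π_Thermal·f_Thermal = 0.33 × 1.53045e-23 = 5.05047e-24
  π_Cosmic·f_Cosmic = 0.23 × 0.0264497 = 0.00608343
  π_Acoustic·f_Acoustic = 0.08 × 0.388372 = 0.0310698
  π_Electronic·f_Electronic = 0.36 × 1.21915e-17 = 4.38895e-18
Sum: 5.05047e-24 + 0.00608343 + 0.0310698 + 4.38895e-18 = 0.0371532
P(Source Acoustic | 5.8 mV) ≈ 0.8363

0.8363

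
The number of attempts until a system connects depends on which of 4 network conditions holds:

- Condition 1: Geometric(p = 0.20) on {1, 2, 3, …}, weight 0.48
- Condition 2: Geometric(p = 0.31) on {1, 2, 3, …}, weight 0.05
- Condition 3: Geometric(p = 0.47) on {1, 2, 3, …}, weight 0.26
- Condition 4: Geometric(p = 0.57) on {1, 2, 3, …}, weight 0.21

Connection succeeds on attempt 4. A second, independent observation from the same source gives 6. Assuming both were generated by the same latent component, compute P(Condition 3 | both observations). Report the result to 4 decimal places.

0.0916

The responsibility of component k is w_k f_k(x) divided by Σ_j w_j f_j(x).
Since both observations come from the same component, the likelihood for component k is f_k(x₁)·f_k(x₂).
  L_1 = [0.20·(1−0.20)^3 = 0.20·0.512 = 0.1024] × [0.065536] = 0.00671089
  L_2 = [0.31·(1−0.31)^3 = 0.31·0.328509 = 0.101838] × [0.048485] = 0.0049376
  L_3 = [0.47·(1−0.47)^3 = 0.47·0.148877 = 0.0699722] × [0.0196552] = 0.00137532
  L_4 = [0.57·(1−0.57)^3 = 0.57·0.079507 = 0.045319] × [0.00837948] = 0.00037975
Weight by the priors:
  w_1·L_1 = 0.48 × 0.00671089 = 0.00322123
  w_2·L_2 = 0.05 × 0.0049376 = 0.00024688
  w_3·L_3 = 0.26 × 0.00137532 = 0.000357582
  w_4·L_4 = 0.21 × 0.00037975 = 7.97474e-05
Normaliser: 0.00322123 + 0.00024688 + 0.000357582 + 7.97474e-05 = 0.00390544
So the posterior for Condition 3 is 0.000357582 / 0.00390544 ≈ 0.0916.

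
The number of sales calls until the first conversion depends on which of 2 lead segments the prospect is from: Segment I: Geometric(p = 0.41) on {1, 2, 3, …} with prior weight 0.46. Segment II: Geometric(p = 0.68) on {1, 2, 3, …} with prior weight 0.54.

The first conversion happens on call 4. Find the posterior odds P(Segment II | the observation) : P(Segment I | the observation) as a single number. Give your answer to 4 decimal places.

Posterior odds = (w_i f_i(x)) / (w_j f_j(x)); the normalising sum cancels.
Component likelihoods at x = 4:
  f_I = 0.41·(1−0.41)^3 = 0.41·0.205379 = 0.0842054
  f_II = 0.68·(1−0.68)^3 = 0.68·0.032768 = 0.0222822
Odds = (0.54/0.46) × (0.0222822/0.0842054) = 1.17391 × 0.264618 ≈ 0.3106

0.3106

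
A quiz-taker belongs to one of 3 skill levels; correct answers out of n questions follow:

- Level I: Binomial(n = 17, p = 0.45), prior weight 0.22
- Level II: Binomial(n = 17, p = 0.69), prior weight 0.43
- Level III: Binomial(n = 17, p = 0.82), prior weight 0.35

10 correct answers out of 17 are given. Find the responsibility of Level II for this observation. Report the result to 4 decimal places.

P(component k | x) = π_k·f_k(x) / marginal(x), where marginal(x) = Σ_j π_j·f_j(x).
Evaluate each component's likelihood at the observed value:
  p_I = C(17,10)·0.45^10·0.55^7 = 19448·0.000340506·0.0152244 = 0.100818
  p_II = C(17,10)·0.69^10·0.31^7 = 19448·0.0244619·0.000275126 = 0.130887
  p_III = C(17,10)·0.82^10·0.18^7 = 19448·0.137448·6.1222e-06 = 0.0163652
Multiply by the mixture weights:
  π_I·p_I = 0.22 × 0.100818 = 0.02218
  π_II·p_II = 0.43 × 0.130887 = 0.0562816
  π_III·p_III = 0.35 × 0.0163652 = 0.00572782
Evidence: 0.02218 + 0.0562816 + 0.00572782 = 0.0841894
Responsibility of Level II: 0.0562816 / 0.0841894 ≈ 0.6685

0.6685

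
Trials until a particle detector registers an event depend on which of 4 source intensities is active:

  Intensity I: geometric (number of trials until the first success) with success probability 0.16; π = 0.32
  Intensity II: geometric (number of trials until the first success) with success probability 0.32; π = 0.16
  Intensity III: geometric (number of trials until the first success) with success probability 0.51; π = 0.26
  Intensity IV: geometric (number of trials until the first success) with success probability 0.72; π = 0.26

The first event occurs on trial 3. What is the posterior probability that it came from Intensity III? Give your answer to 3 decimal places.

0.299

Apply Bayes' rule: the posterior for each component is proportional to its prior times its likelihood at x.
Evaluate each component's likelihood at the observed value:
  f_I = 0.112896
  f_II = 0.147968
  f_III = 0.122451
  f_IV = 0.056448
Unnormalised posteriors:
  w_I·f_I = 0.32 × 0.112896 = 0.0361267
  w_II·f_II = 0.16 × 0.147968 = 0.0236749
  w_III·f_III = 0.26 × 0.122451 = 0.0318373
  w_IV·f_IV = 0.26 × 0.056448 = 0.0146765
Denominator: 0.0361267 + 0.0236749 + 0.0318373 + 0.0146765 = 0.106315
P(Intensity III | data) = 0.0318373 / 0.106315 ≈ 0.299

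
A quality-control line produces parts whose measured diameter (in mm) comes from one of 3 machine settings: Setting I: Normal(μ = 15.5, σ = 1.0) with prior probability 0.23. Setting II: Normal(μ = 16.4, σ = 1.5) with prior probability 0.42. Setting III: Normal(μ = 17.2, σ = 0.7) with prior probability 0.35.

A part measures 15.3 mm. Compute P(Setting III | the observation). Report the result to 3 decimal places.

0.028

Apply Bayes' rule: the posterior for each component is proportional to its prior times its likelihood at x.
Normal densities:
  f_I = 0.391043
  f_II = 0.203255
  f_III = 0.0143223
Weight by the priors:
  π_I·f_I = 0.23 × 0.391043 = 0.0899398
  π_II·f_II = 0.42 × 0.203255 = 0.0853672
  π_III·f_III = 0.35 × 0.0143223 = 0.00501281
Marginal: 0.0899398 + 0.0853672 + 0.00501281 = 0.18032
P(Setting III | 15.3 mm) = 0.00501281 / 0.18032 ≈ 0.028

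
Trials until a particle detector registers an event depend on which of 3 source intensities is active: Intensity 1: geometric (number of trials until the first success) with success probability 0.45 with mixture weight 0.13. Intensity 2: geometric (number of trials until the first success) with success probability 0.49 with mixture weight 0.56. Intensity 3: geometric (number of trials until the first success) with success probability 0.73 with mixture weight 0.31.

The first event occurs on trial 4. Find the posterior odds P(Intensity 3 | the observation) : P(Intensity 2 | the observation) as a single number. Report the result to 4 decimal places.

Since P(k|x) ∝ w_k f_k(x), the posterior odds are w_i f_i(x) / (w_j f_j(x)).
Component likelihoods at x = 4:
  f_1 = 0.45·(1−0.45)^3 = 0.45·0.166375 = 0.0748688
  f_2 = 0.49·(1−0.49)^3 = 0.49·0.132651 = 0.064999
  f_3 = 0.73·(1−0.73)^3 = 0.73·0.019683 = 0.0143686
Odds = (0.31/0.56) × (0.0143686/0.064999) = 0.553571 × 0.221059 ≈ 0.1224

0.1224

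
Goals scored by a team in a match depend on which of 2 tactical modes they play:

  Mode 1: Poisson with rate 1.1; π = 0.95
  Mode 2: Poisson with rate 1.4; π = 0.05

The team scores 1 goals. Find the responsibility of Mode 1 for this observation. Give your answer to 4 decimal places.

0.9527

P(component k | x) = w_k·f_k(x) / marginal(x), where marginal(x) = Σ_j w_j·f_j(x).
Component likelihoods at x = 1 goals:
  p_1 = 0.366158
  p_2 = 0.345236
Unnormalised posteriors:
  w_1·p_1 = 0.95 × 0.366158 = 0.34785
  w_2·p_2 = 0.05 × 0.345236 = 0.0172618
Sum: 0.34785 + 0.0172618 = 0.365112
So the posterior for Mode 1 is 0.34785 / 0.365112 ≈ 0.9527.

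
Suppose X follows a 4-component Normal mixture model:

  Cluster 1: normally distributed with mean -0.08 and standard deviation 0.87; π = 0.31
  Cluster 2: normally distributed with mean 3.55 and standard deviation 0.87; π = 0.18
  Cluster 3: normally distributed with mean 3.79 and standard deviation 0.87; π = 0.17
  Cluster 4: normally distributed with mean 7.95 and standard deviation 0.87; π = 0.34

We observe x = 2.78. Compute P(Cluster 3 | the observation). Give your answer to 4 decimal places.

0.4132

By Bayes' theorem, P(k | x) = P(Z=k) f_k(x) / Σ_j P(Z=j) f_j(x).
Evaluate each component's likelihood at the observed value:
  f_1 = (1/(0.87·√(2π)))·exp(−(2.78−-0.08)²/(2·0.87²)) = 0.458554·exp(-5.40336) = 0.00206416
  f_2 = (1/(0.87·√(2π)))·exp(−(2.78−3.55)²/(2·0.87²)) = 0.458554·exp(-0.39166) = 0.309951
  f_3 = (1/(0.87·√(2π)))·exp(−(2.78−3.79)²/(2·0.87²)) = 0.458554·exp(-0.67387) = 0.233741
  f_4 = (1/(0.87·√(2π)))·exp(−(2.78−7.95)²/(2·0.87²)) = 0.458554·exp(-17.65682) = 9.84305e-09
Prior × likelihood for each component:
  P(Z=1)·f_1 = 0.31 × 0.00206416 = 0.000639889
  P(Z=2)·f_2 = 0.18 × 0.309951 = 0.0557912
  P(Z=3)·f_3 = 0.17 × 0.233741 = 0.0397359
  P(Z=4)·f_4 = 0.34 × 9.84305e-09 = 3.34664e-09
Denominator: 0.000639889 + 0.0557912 + 0.0397359 + 3.34664e-09 = 0.096167
Responsibility of Cluster 3: 0.0397359 / 0.096167 ≈ 0.4132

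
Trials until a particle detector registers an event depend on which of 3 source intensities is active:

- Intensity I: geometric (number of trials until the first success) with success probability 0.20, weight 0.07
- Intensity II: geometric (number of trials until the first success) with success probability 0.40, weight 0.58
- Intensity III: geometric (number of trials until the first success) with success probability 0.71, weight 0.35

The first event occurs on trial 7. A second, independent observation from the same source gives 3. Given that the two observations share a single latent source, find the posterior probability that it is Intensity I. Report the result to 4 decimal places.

By Bayes' theorem, P(k | x) = π_k f_k(x) / Σ_j π_j f_j(x).
Since both observations come from the same component, the likelihood for component k is f_k(x₁)·f_k(x₂).
  L_I = [0.20·(1−0.20)^6 = 0.20·0.262144 = 0.0524288] × [0.128] = 0.00671089
  L_II = [0.40·(1−0.40)^6 = 0.40·0.046656 = 0.0186624] × [0.144] = 0.00268739
  L_III = [0.71·(1−0.71)^6 = 0.71·0.000594823 = 0.000422325] × [0.059711] = 2.52174e-05
Weight by the priors:
  π_I·L_I = 0.07 × 0.00671089 = 0.000469762
  π_II·L_II = 0.58 × 0.00268739 = 0.00155868
  π_III·L_III = 0.35 × 2.52174e-05 = 8.8261e-06
Normaliser: 0.000469762 + 0.00155868 + 8.8261e-06 = 0.00203727
So the posterior for Intensity I is 0.000469762 / 0.00203727 ≈ 0.2306.

0.2306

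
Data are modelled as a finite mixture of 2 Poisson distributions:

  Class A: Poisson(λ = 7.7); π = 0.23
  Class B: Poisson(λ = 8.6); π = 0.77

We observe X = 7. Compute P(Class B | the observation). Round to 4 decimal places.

0.7469

P(component k | x) = π_k·f_k(x) / marginal(x), where marginal(x) = Σ_j π_j·f_j(x).
Component likelihoods at x = 7:
  L_A = e^(−7.7)·7.7^7/7! = 0.144191
  L_B = e^(−8.6)·8.6^7/7! = 0.127094
Unnormalised posteriors:
  π_A·L_A = 0.23 × 0.144191 = 0.0331638
  π_B·L_B = 0.77 × 0.127094 = 0.0978626
Evidence: 0.0331638 + 0.0978626 = 0.131026
Responsibility of Class B: 0.0978626 / 0.131026 ≈ 0.7469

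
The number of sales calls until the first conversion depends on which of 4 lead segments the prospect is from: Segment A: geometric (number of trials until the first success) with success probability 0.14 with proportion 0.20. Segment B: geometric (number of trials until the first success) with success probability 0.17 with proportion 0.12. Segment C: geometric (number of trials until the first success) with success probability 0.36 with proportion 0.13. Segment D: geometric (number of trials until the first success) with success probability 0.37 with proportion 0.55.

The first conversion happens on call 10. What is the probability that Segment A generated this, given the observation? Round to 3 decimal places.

0.479

The responsibility of component k is π_k f_k(x) divided by Σ_j π_j f_j(x).
Component likelihoods at x = 10:
  L_A = 0.14·(1−0.14)^9 = 0.14·0.257327 = 0.0360258
  L_B = 0.17·(1−0.17)^9 = 0.17·0.18694 = 0.0317798
  L_C = 0.36·(1−0.36)^9 = 0.36·0.0180144 = 0.00648518
  L_D = 0.37·(1−0.37)^9 = 0.37·0.0156338 = 0.00578451
Weight by the priors:
  π_A·L_A = 0.20 × 0.0360258 = 0.00720517
  π_B·L_B = 0.12 × 0.0317798 = 0.00381358
  π_C·L_C = 0.13 × 0.00648518 = 0.000843074
  π_D·L_D = 0.55 × 0.00578451 = 0.00318148
Evidence: 0.00720517 + 0.00381358 + 0.000843074 + 0.00318148 = 0.0150433
P(Segment A | the observation) = 0.00720517 / 0.0150433 ≈ 0.479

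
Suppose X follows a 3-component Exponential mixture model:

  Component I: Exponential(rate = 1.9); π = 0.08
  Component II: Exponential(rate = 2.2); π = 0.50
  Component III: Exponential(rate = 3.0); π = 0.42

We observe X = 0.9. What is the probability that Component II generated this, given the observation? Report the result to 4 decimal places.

0.5752

The responsibility of component k is π_k f_k(x) divided by Σ_j π_j f_j(x).
Exponential densities:
  L_I = 0.343645
  L_II = 0.303752
  L_III = 0.201617
Unnormalised posteriors:
  π_I·L_I = 0.08 × 0.343645 = 0.0274916
  π_II·L_II = 0.50 × 0.303752 = 0.151876
  π_III·L_III = 0.42 × 0.201617 = 0.0846789
Sum: 0.0274916 + 0.151876 + 0.0846789 = 0.264047
So the posterior for Component II is 0.151876 / 0.264047 ≈ 0.5752.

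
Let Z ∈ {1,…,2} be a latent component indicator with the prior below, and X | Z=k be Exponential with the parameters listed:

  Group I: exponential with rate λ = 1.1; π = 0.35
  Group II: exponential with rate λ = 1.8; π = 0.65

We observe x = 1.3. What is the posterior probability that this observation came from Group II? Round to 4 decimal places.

Apply Bayes' rule: the posterior for each component is proportional to its prior times its likelihood at x.
Evaluate each component's likelihood at the observed value:
  L_I = 1.1·e^(−1.1·1.3) = 1.1·e^(−1.4300) = 0.26324
  L_II = 1.8·e^(−1.8·1.3) = 1.8·e^(−2.3400) = 0.17339
Multiply by the mixture weights:
  π_I·L_I = 0.35 × 0.26324 = 0.0921339
  π_II·L_II = 0.65 × 0.17339 = 0.112703
Normaliser: 0.0921339 + 0.112703 = 0.204837
So the posterior for Group II is 0.112703 / 0.204837 ≈ 0.5502.

0.5502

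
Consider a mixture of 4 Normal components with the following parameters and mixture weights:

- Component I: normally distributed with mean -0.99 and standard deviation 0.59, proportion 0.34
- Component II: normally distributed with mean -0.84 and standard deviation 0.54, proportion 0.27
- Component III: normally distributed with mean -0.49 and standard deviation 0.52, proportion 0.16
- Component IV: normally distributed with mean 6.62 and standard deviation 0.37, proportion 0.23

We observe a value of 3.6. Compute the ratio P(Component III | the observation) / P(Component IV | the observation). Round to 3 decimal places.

The posterior odds equal the prior odds times the likelihood ratio: (π_i/π_j)·(f_i(x)/f_j(x)).
Normal densities:
  f_I = (1/(0.59·√(2π)))·exp(−(3.6−-0.99)²/(2·0.59²)) = 0.676173·exp(-30.26156) = 4.87111e-14
  f_II = (1/(0.54·√(2π)))·exp(−(3.6−-0.84)²/(2·0.54²)) = 0.738782·exp(-33.80247) = 1.54273e-15
  f_III = (1/(0.52·√(2π)))·exp(−(3.6−-0.49)²/(2·0.52²)) = 0.767197·exp(-30.93214) = 2.82651e-14
  f_IV = (1/(0.37·√(2π)))·exp(−(3.6−6.62)²/(2·0.37²)) = 1.078222·exp(-33.31045) = 3.68269e-15
Posterior odds = (π_III·f_III) / (π_IV·f_IV) = (0.16·2.82651e-14) / (0.23·3.68269e-15) = 4.52241e-15 / 8.4702e-16 ≈ 5.339

5.339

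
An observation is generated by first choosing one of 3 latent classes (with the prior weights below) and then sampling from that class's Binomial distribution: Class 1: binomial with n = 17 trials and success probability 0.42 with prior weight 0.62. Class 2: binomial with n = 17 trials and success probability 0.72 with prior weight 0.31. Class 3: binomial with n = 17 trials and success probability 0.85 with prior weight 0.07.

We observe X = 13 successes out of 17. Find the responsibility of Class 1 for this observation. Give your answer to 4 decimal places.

By Bayes' theorem, P(k | x) = w_k f_k(x) / Σ_j w_j f_j(x).
Binomial probabilities:
  L_1 = C(17,13)·0.42^13·0.58^4 = 2380·1.26544e-05·0.113165 = 0.00340824
  L_2 = C(17,13)·0.72^13·0.28^4 = 2380·0.0139741·0.00614656 = 0.204424
  L_3 = C(17,13)·0.85^13·0.15^4 = 2380·0.120905·0.00050625 = 0.145676
Unnormalised posteriors:
  w_1·L_1 = 0.62 × 0.00340824 = 0.00211311
  w_2·L_2 = 0.31 × 0.204424 = 0.0633714
  w_3·L_3 = 0.07 × 0.145676 = 0.0101973
Evidence: 0.00211311 + 0.0633714 + 0.0101973 = 0.0756818
So the posterior for Class 1 is 0.00211311 / 0.0756818 ≈ 0.0279.

0.0279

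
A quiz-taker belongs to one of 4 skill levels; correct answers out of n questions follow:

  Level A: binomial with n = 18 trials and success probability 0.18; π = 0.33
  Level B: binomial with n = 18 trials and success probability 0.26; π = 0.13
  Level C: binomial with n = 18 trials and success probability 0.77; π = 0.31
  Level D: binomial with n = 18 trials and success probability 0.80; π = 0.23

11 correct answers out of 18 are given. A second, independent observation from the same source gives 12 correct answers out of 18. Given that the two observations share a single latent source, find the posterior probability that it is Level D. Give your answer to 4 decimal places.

The responsibility of component k is P(Z=k) f_k(x) divided by Σ_j P(Z=j) f_j(x).
Since both observations come from the same component, the likelihood for component k is f_k(x₁)·f_k(x₂).
  f_A = [C(18,11)·0.18^11·0.82^7 = 31824·6.42684e-09·0.249285 = 5.09858e-05] × [6.52867e-06] = 3.3287e-10
  f_B = [C(18,11)·0.26^11·0.74^7 = 31824·3.67034e-07·0.121513 = 0.00141933] × [0.000290899] = 4.12882e-07
  f_C = [C(18,11)·0.77^11·0.23^7 = 31824·0.0564154·3.40483e-05 = 0.061129] × [0.119379] = 0.00729751
  f_D = [C(18,11)·0.80^11·0.20^7 = 31824·0.0858993·1.28e-05 = 0.0349909] × [0.0816453] = 0.00285684
Unnormalised posteriors:
  P(Z=A)·f_A = 0.33 × 3.3287e-10 = 1.09847e-10
  P(Z=B)·f_B = 0.13 × 4.12882e-07 = 5.36746e-08
  P(Z=C)·f_C = 0.31 × 0.00729751 = 0.00226223
  P(Z=D)·f_D = 0.23 × 0.00285684 = 0.000657073
Denominator: 1.09847e-10 + 5.36746e-08 + 0.00226223 + 0.000657073 = 0.00291936
Responsibility of Level D: 0.000657073 / 0.00291936 ≈ 0.2251

0.2251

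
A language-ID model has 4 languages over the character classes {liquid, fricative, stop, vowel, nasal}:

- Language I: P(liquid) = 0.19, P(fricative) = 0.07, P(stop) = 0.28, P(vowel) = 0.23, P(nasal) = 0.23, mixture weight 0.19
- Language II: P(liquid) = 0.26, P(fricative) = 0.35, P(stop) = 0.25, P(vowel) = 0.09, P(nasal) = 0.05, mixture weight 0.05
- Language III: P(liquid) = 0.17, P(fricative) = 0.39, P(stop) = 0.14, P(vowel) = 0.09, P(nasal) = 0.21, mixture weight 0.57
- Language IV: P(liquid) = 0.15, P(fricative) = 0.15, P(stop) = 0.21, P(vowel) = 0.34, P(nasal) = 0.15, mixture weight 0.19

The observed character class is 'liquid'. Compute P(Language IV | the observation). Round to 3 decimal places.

0.163

P(component k | x) = π_k·f_k(x) / marginal(x), where marginal(x) = Σ_j π_j·f_j(x).
Evaluate each component's likelihood at the observed value:
  f_I = 0.19
  f_II = 0.26
  f_III = 0.17
  f_IV = 0.15
Multiply by the mixture weights:
  π_I·f_I = 0.19 × 0.19 = 0.0361
  π_II·f_II = 0.05 × 0.26 = 0.013
  π_III·f_III = 0.57 × 0.17 = 0.0969
  π_IV·f_IV = 0.19 × 0.15 = 0.0285
Marginal: 0.0361 + 0.013 + 0.0969 + 0.0285 = 0.1745
Responsibility of Language IV: 0.0285 / 0.1745 ≈ 0.163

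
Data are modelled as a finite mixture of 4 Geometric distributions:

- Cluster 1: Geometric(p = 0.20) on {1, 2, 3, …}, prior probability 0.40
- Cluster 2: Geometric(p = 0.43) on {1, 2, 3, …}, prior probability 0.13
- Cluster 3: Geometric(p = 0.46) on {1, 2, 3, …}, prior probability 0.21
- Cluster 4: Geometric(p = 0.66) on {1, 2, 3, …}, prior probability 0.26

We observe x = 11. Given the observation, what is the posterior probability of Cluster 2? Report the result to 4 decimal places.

P(component k | x) = w_k·f_k(x) / marginal(x), where marginal(x) = Σ_j w_j·f_j(x).
Component likelihoods at x = 11:
  L_1 = 0.20·(1−0.20)^10 = 0.20·0.107374 = 0.0214748
  L_2 = 0.43·(1−0.43)^10 = 0.43·0.00362033 = 0.00155674
  L_3 = 0.46·(1−0.46)^10 = 0.46·0.00210833 = 0.00096983
  L_4 = 0.66·(1−0.66)^10 = 0.66·2.06438e-05 = 1.36249e-05
Prior × likelihood for each component:
  w_1·L_1 = 0.40 × 0.0214748 = 0.00858993
  w_2·L_2 = 0.13 × 0.00155674 = 0.000202377
  w_3·L_3 = 0.21 × 0.00096983 = 0.000203664
  w_4·L_4 = 0.26 × 1.36249e-05 = 3.54247e-06
Sum: 0.00858993 + 0.000202377 + 0.000203664 + 3.54247e-06 = 0.00899952
P(Cluster 2 | data) = 0.000202377 / 0.00899952 ≈ 0.0225

0.0225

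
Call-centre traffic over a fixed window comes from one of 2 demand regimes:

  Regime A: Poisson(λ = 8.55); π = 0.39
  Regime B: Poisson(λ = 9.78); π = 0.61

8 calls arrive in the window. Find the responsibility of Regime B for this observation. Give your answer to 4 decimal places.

0.5726

By Bayes' theorem, P(k | x) = w_k f_k(x) / Σ_j w_j f_j(x).
Evaluate each component's likelihood at the observed value:
  L_A = 0.137085
  L_B = 0.117433
Prior × likelihood for each component:
  w_A·L_A = 0.39 × 0.137085 = 0.0534632
  w_B·L_B = 0.61 × 0.117433 = 0.0716342
Evidence: 0.0534632 + 0.0716342 = 0.125097
P(Regime B | 8 calls) ≈ 0.5726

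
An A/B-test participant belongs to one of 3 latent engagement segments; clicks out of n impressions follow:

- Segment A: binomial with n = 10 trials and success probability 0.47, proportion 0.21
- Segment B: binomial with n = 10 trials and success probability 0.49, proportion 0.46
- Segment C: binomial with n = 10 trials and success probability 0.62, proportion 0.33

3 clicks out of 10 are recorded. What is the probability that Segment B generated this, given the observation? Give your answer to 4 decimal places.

Apply Bayes' rule: the posterior for each component is proportional to its prior times its likelihood at x.
Binomial probabilities:
  p_A = C(10,3)·0.47^3·0.53^7 = 120·0.103823·0.0117471 = 0.146354
  p_B = C(10,3)·0.49^3·0.51^7 = 120·0.117649·0.00897411 = 0.126695
  p_C = C(10,3)·0.62^3·0.38^7 = 120·0.238328·0.00114416 = 0.0327221
Weight by the priors:
  w_A·p_A = 0.21 × 0.146354 = 0.0307344
  w_B·p_B = 0.46 × 0.126695 = 0.0582799
  w_C·p_C = 0.33 × 0.0327221 = 0.0107983
Marginal: 0.0307344 + 0.0582799 + 0.0107983 = 0.0998126
P(Segment B | data) = 0.0582799 / 0.0998126 ≈ 0.5839

0.5839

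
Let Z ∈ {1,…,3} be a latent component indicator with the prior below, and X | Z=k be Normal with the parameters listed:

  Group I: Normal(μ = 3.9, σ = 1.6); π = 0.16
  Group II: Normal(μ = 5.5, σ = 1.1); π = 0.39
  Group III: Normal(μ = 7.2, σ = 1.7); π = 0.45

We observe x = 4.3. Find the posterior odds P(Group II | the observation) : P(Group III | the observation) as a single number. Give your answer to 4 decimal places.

3.1651

Since P(k|x) ∝ π_k f_k(x), the posterior odds are π_i f_i(x) / (π_j f_j(x)).
Evaluate each component's likelihood at the observed value:
  f_I = (1/(1.6·√(2π)))·exp(−(4.3−3.9)²/(2·1.6²)) = 0.249339·exp(-0.03125) = 0.241668
  f_II = (1/(1.1·√(2π)))·exp(−(4.3−5.5)²/(2·1.1²)) = 0.362675·exp(-0.59504) = 0.20003
  f_III = (1/(1.7·√(2π)))·exp(−(4.3−7.2)²/(2·1.7²)) = 0.234672·exp(-1.45502) = 0.0547716
0.0780115 / 0.0246472 ≈ 3.1651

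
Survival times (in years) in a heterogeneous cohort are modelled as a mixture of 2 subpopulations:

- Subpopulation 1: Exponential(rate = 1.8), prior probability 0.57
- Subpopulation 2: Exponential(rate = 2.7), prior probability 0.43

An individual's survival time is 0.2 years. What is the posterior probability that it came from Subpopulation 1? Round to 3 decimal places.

Posterior ∝ prior × likelihood, so P(k | x) ∝ P(Z=k) f_k(x); normalise over all components.
Component likelihoods at x = 0.2 years:
  f_1 = 1.25582
  f_2 = 1.57342
Weight by the priors:
  P(Z=1)·f_1 = 0.57 × 1.25582 = 0.715816
  P(Z=2)·f_2 = 0.43 × 1.57342 = 0.676571
Denominator: 0.715816 + 0.676571 = 1.39239
So the posterior for Subpopulation 1 is 0.715816 / 1.39239 ≈ 0.514.

0.514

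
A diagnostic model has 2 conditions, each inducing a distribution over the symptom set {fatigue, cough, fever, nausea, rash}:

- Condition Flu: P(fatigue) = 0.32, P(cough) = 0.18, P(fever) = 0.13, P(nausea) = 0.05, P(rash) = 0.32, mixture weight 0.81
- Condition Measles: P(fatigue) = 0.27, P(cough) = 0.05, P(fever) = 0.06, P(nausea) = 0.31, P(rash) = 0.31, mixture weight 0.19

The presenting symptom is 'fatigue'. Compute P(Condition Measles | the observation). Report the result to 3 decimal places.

0.165

Posterior ∝ prior × likelihood, so P(k | x) ∝ π_k f_k(x); normalise over all components.
Evaluate each component's likelihood at the observed value:
  L_Flu = 0.32
  L_Measles = 0.27
Multiply by the mixture weights:
  π_Flu·L_Flu = 0.81 × 0.32 = 0.2592
  π_Measles·L_Measles = 0.19 × 0.27 = 0.0513
Marginal: 0.2592 + 0.0513 = 0.3105
Responsibility of Condition Measles: 0.0513 / 0.3105 ≈ 0.165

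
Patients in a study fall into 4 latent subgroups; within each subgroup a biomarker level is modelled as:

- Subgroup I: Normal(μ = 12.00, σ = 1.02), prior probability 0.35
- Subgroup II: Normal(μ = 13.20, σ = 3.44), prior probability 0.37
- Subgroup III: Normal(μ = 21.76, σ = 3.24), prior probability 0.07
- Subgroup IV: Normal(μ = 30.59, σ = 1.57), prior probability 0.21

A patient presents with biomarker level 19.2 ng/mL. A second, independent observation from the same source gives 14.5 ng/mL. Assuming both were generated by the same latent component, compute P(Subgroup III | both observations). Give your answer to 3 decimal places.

0.059

The responsibility of component k is π_k f_k(x) divided by Σ_j π_j f_j(x).
Since both observations come from the same component, the likelihood for component k is f_k(x₁)·f_k(x₂).
  p_I = [(1/(1.02·√(2π)))·exp(−(19.2−12.00)²/(2·1.02²)) = 0.391120·exp(-24.91349) = 5.92266e-12] × [0.0194017] = 1.1491e-13
  p_II = [(1/(3.44·√(2π)))·exp(−(19.2−13.20)²/(2·3.44²)) = 0.115972·exp(-1.52109) = 0.0253367] × [0.107979] = 0.00273583
  p_III = [(1/(3.24·√(2π)))·exp(−(19.2−21.76)²/(2·3.24²)) = 0.123130·exp(-0.31215) = 0.0901158] × [0.010002] = 0.000901337
  p_IV = [(1/(1.57·√(2π)))·exp(−(19.2−30.59)²/(2·1.57²)) = 0.254103·exp(-26.31590) = 9.46591e-13] × [3.96339e-24] = 3.7517e-36
Prior × likelihood for each component:
  π_I·p_I = 0.35 × 1.1491e-13 = 4.02184e-14
  π_II·p_II = 0.37 × 0.00273583 = 0.00101226
  π_III·p_III = 0.07 × 0.000901337 = 6.30936e-05
  π_IV·p_IV = 0.21 × 3.7517e-36 = 7.87858e-37
Evidence: 4.02184e-14 + 0.00101226 + 6.30936e-05 + 7.87858e-37 = 0.00107535
P(Subgroup III | data) ≈ 0.059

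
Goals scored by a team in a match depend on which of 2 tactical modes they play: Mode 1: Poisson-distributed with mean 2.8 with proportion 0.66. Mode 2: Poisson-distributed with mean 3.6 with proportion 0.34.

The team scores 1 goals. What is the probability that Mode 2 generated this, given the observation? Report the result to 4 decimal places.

0.2294

Posterior ∝ prior × likelihood, so P(k | x) ∝ π_k f_k(x); normalise over all components.
Poisson probabilities:
  L_1 = 0.170268
  L_2 = 0.0983654
Weight by the priors:
  π_1·L_1 = 0.66 × 0.170268 = 0.112377
  π_2·L_2 = 0.34 × 0.0983654 = 0.0334442
Normaliser: 0.112377 + 0.0334442 = 0.145821
So the posterior for Mode 2 is 0.0334442 / 0.145821 ≈ 0.2294.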